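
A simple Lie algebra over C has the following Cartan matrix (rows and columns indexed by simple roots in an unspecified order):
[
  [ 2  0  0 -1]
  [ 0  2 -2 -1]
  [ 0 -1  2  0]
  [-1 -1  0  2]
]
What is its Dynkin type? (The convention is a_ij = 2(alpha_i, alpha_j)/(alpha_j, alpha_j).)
B_4

The matrix has rank 4 with 2's on the diagonal. Reading the off-diagonal entries as Dynkin edges (a single edge where a_ij = a_ji = -1; a double or triple edge where a_ij * a_ji = 2 or 3), the diagram is a chain of 4 nodes with a double edge at one end; the terminal node there is the unique short simple root (B_4). One simple-root ordering that puts it in standard form is (alpha_1, alpha_4, alpha_2, alpha_3). So the algebra is type B_4, i.e. so(9).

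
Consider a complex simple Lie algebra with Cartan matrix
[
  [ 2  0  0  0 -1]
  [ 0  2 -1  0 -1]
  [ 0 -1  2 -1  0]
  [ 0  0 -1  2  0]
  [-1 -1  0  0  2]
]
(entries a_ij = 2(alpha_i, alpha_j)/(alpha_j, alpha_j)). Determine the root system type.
The matrix has rank 5 with 2's on the diagonal. Reading the off-diagonal entries as Dynkin edges (a single edge where a_ij = a_ji = -1; a double or triple edge where a_ij * a_ji = 2 or 3), the diagram is a chain of 5 nodes with single edges (A_5). One simple-root ordering that puts it in standard form is (alpha_1, alpha_5, alpha_2, alpha_3, alpha_4). So the algebra is type A_5, i.e. sl(6).

A_5 (sl(6))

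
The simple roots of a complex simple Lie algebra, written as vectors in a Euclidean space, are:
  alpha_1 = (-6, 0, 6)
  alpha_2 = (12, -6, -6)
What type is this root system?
Compute the Cartan integers a_ij = 2(alpha_i, alpha_j)/(alpha_j, alpha_j); the resulting 2x2 Cartan matrix is
[[2, -1], [-3, 2]].
The roots have two lengths (squared-length ratio 3:1); the short ones are alpha_{1}. The associated Dynkin diagram is two nodes joined by a triple edge (G_2), so the type is G_2.

type G_2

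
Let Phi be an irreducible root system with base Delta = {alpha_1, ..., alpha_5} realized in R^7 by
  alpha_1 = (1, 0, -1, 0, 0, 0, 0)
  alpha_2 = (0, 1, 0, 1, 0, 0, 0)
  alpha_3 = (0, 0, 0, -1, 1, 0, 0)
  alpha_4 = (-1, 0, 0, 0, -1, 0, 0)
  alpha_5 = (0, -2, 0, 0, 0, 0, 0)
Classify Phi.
C_5

Compute the Cartan integers a_ij = 2(alpha_i, alpha_j)/(alpha_j, alpha_j); the resulting 5x5 Cartan matrix is
[[2, 0, 0, -1, 0], [0, 2, -1, 0, -1], [0, -1, 2, -1, 0], [-1, 0, -1, 2, 0], [0, -2, 0, 0, 2]].
The roots have two lengths (squared-length ratio 2:1); the short ones are alpha_{1,2,3,4}. The associated Dynkin diagram is a chain of 5 nodes with a double edge at one end; the terminal node there is the unique long simple root (C_5), so the type is C_5 (the algebra sp(10)).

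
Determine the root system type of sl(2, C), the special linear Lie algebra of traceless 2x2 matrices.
This is sl(2), which has dimension 2^2 - 1 = 3 and rank 2 - 1 = 1 (a Cartan subalgebra is the diagonal traceless matrices). In the classification of classical Lie algebras, the special linear algebra sl(n+1) has type A_n; here n = 1, so the Dynkin diagram is a chain of 1 nodes with single edges (A_1). Hence the type is A_1.

A_1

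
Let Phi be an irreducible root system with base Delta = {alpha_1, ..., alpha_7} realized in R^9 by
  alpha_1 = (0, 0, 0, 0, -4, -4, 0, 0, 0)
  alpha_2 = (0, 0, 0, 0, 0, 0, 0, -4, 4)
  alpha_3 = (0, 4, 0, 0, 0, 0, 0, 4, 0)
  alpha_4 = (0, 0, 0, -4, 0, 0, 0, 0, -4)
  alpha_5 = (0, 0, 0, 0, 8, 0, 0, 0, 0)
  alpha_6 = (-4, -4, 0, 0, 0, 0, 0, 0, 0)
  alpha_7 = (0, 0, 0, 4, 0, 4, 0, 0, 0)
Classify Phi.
Compute the Cartan integers a_ij = 2(alpha_i, alpha_j)/(alpha_j, alpha_j); the resulting 7x7 Cartan matrix is
[[2, 0, 0, 0, -1, 0, -1], [0, 2, -1, -1, 0, 0, 0], [0, -1, 2, 0, 0, -1, 0], [0, -1, 0, 2, 0, 0, -1], [-2, 0, 0, 0, 2, 0, 0], [0, 0, -1, 0, 0, 2, 0], [-1, 0, 0, -1, 0, 0, 2]].
The roots have two lengths (squared-length ratio 2:1); the short ones are alpha_{1,2,3,4,6,7}. The associated Dynkin diagram is a chain of 7 nodes with a double edge at one end; the terminal node there is the unique long simple root (C_7), so the type is C_7 (the algebra sp(14)).

C_7 (sp(14))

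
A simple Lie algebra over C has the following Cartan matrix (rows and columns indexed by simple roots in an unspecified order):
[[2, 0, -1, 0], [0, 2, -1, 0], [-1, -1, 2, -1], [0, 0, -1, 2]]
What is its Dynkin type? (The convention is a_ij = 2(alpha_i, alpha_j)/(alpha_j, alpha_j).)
The matrix has rank 4 with 2's on the diagonal. Reading the off-diagonal entries as Dynkin edges (a single edge where a_ij = a_ji = -1; a double or triple edge where a_ij * a_ji = 2 or 3), the diagram is a chain of 2 nodes with a fork of two nodes at one end (D_4). One simple-root ordering that puts it in standard form is (alpha_1, alpha_3, alpha_2, alpha_4). So the algebra is type D_4, i.e. so(8).

D_4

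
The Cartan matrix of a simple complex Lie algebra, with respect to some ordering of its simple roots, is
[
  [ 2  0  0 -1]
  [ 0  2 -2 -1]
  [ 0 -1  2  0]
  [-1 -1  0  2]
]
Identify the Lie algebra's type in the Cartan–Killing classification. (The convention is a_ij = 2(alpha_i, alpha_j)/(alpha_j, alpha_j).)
B_4 (so(9))

The matrix has rank 4 with 2's on the diagonal. Reading the off-diagonal entries as Dynkin edges (a single edge where a_ij = a_ji = -1; a double or triple edge where a_ij * a_ji = 2 or 3), the diagram is a chain of 4 nodes with a double edge at one end; the terminal node there is the unique short simple root (B_4). One simple-root ordering that puts it in standard form is (alpha_1, alpha_4, alpha_2, alpha_3). So the algebra is type B_4, i.e. so(9).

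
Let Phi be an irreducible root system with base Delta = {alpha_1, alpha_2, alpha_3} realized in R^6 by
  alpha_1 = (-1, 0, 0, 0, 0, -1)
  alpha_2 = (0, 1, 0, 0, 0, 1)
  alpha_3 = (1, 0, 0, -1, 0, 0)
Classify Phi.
Compute the Cartan integers a_ij = 2(alpha_i, alpha_j)/(alpha_j, alpha_j); the resulting 3x3 Cartan matrix is
[[2, -1, -1], [-1, 2, 0], [-1, 0, 2]].
All simple roots have the same length, so the diagram is simply laced. The associated Dynkin diagram is a chain of 3 nodes with single edges (A_3), so the type is A_3 (the algebra sl(4)).

type A_3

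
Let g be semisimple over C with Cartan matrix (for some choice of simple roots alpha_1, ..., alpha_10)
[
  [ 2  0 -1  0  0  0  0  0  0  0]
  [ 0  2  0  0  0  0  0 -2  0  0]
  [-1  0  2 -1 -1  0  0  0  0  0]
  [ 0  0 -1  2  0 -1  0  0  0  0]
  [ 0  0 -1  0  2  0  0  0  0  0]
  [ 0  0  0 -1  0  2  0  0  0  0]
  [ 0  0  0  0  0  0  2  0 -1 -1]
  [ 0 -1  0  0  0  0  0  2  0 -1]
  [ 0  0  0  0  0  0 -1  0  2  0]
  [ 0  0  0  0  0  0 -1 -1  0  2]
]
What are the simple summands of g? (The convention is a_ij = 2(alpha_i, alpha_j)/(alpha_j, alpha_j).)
The diagram associated to this matrix has two connected components: the simple roots {alpha_2, alpha_7, alpha_8, alpha_9, alpha_10} form a chain of 5 nodes with a double edge at one end; the terminal node there is the unique long simple root (C_5), and {alpha_1, alpha_3, alpha_4, alpha_5, alpha_6} form a chain of 3 nodes with a fork of two nodes at one end (D_5). A semisimple Lie algebra decomposes uniquely as the direct sum of simple ideals, one per connected component of its Dynkin diagram, so g ≅ C_5 ⊕ D_5 (dimension 55 + 45 = 100).

C_5 + D_5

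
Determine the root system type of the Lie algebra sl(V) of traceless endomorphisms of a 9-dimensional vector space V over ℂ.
This is sl(9), which has dimension 9^2 - 1 = 80 and rank 9 - 1 = 8 (a Cartan subalgebra is the diagonal traceless matrices). In the classification of classical Lie algebras, the special linear algebra sl(n+1) has type A_n; here n = 8, so the Dynkin diagram is a chain of 8 nodes with single edges (A_8). Hence the type is A_8.

A8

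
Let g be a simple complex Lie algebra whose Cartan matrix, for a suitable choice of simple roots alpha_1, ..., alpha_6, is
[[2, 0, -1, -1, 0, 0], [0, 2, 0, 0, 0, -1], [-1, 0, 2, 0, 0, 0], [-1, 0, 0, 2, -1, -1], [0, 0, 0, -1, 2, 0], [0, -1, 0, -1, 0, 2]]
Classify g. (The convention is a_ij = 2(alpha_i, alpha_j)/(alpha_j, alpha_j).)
The matrix has rank 6 with 2's on the diagonal. Reading the off-diagonal entries as Dynkin edges (a single edge where a_ij = a_ji = -1; a double or triple edge where a_ij * a_ji = 2 or 3), the diagram is a chain of 5 nodes with one extra node attached to the third node from one end (E_6). One simple-root ordering that puts it in standard form is (alpha_3, alpha_5, alpha_1, alpha_4, alpha_6, alpha_2). So the algebra is type E_6.

E6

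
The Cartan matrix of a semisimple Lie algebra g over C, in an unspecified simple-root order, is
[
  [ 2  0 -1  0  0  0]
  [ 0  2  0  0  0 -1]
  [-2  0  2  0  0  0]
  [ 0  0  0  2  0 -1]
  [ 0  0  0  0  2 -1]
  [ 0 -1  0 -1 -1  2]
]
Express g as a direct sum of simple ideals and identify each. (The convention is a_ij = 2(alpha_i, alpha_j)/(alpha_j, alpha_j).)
The diagram associated to this matrix has two connected components: the simple roots {alpha_1, alpha_3} form a chain of 2 nodes with a double edge at one end; the terminal node there is the unique short simple root (B_2), and {alpha_2, alpha_4, alpha_5, alpha_6} form a chain of 2 nodes with a fork of two nodes at one end (D_4). A semisimple Lie algebra decomposes uniquely as the direct sum of simple ideals, one per connected component of its Dynkin diagram, so g ≅ B_2 ⊕ D_4 (dimension 10 + 28 = 38).

B_2 (so(5)) + D_4 (so(8))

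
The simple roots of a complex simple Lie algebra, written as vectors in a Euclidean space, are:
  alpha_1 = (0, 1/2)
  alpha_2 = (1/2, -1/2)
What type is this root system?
B2

Compute the Cartan integers a_ij = 2(alpha_i, alpha_j)/(alpha_j, alpha_j); the resulting 2x2 Cartan matrix is
[[2, -1], [-2, 2]].
The roots have two lengths (squared-length ratio 2:1); the short ones are alpha_{1}. The associated Dynkin diagram is a chain of 2 nodes with a double edge at one end; the terminal node there is the unique short simple root (B_2), so the type is B_2 (the algebra so(5)).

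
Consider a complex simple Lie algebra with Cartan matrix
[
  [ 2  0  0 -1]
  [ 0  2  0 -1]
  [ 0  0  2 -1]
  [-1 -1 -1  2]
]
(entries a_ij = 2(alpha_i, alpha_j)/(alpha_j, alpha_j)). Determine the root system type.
The matrix has rank 4 with 2's on the diagonal. Reading the off-diagonal entries as Dynkin edges (a single edge where a_ij = a_ji = -1; a double or triple edge where a_ij * a_ji = 2 or 3), the diagram is a chain of 2 nodes with a fork of two nodes at one end (D_4). One simple-root ordering that puts it in standard form is (alpha_2, alpha_4, alpha_3, alpha_1). So the algebra is type D_4, i.e. so(8).

D_4 (so(8))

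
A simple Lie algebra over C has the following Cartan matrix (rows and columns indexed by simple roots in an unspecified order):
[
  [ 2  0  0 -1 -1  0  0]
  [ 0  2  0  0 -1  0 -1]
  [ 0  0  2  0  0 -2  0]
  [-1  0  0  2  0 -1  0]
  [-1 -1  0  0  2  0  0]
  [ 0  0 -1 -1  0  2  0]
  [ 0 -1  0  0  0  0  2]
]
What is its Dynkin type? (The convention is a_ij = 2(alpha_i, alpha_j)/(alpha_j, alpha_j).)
The matrix has rank 7 with 2's on the diagonal. Reading the off-diagonal entries as Dynkin edges (a single edge where a_ij = a_ji = -1; a double or triple edge where a_ij * a_ji = 2 or 3), the diagram is a chain of 7 nodes with a double edge at one end; the terminal node there is the unique long simple root (C_7). One simple-root ordering that puts it in standard form is (alpha_7, alpha_2, alpha_5, alpha_1, alpha_4, alpha_6, alpha_3). So the algebra is type C_7, i.e. sp(14).

C_7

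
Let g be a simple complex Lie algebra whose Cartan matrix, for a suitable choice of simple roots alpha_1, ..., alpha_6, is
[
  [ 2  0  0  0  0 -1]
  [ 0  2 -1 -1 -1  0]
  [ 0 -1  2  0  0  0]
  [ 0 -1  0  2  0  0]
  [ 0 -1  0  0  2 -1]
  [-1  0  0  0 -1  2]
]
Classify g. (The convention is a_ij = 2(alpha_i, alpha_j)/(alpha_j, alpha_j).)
The matrix has rank 6 with 2's on the diagonal. Reading the off-diagonal entries as Dynkin edges (a single edge where a_ij = a_ji = -1; a double or triple edge where a_ij * a_ji = 2 or 3), the diagram is a chain of 4 nodes with a fork of two nodes at one end (D_6). One simple-root ordering that puts it in standard form is (alpha_1, alpha_6, alpha_5, alpha_2, alpha_4, alpha_3). So the algebra is type D_6, i.e. so(12).

D6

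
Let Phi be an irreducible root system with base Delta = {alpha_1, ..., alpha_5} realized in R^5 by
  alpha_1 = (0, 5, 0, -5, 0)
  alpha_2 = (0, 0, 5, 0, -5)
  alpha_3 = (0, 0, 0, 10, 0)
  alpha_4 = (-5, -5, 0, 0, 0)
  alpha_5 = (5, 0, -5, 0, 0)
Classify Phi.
Compute the Cartan integers a_ij = 2(alpha_i, alpha_j)/(alpha_j, alpha_j); the resulting 5x5 Cartan matrix is
[[2, 0, -1, -1, 0], [0, 2, 0, 0, -1], [-2, 0, 2, 0, 0], [-1, 0, 0, 2, -1], [0, -1, 0, -1, 2]].
The roots have two lengths (squared-length ratio 2:1); the short ones are alpha_{1,2,4,5}. The associated Dynkin diagram is a chain of 5 nodes with a double edge at one end; the terminal node there is the unique long simple root (C_5), so the type is C_5 (the algebra sp(10)).

C_5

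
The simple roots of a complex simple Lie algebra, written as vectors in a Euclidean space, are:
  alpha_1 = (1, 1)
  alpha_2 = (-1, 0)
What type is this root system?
B_2

Compute the Cartan integers a_ij = 2(alpha_i, alpha_j)/(alpha_j, alpha_j); the resulting 2x2 Cartan matrix is
[[2, -2], [-1, 2]].
The roots have two lengths (squared-length ratio 2:1); the short ones are alpha_{2}. The associated Dynkin diagram is a chain of 2 nodes with a double edge at one end; the terminal node there is the unique short simple root (B_2), so the type is B_2 (the algebra so(5)).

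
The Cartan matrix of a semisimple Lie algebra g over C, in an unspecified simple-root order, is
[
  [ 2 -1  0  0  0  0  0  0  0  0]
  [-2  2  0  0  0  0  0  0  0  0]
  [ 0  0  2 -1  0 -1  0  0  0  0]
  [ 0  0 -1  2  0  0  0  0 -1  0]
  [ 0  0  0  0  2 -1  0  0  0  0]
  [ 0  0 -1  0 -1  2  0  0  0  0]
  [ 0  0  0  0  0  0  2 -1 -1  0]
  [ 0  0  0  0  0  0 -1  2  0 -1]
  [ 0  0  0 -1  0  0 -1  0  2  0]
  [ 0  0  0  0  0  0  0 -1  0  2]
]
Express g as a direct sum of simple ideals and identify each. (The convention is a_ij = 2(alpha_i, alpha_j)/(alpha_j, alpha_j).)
A8 + B2

The diagram associated to this matrix has two connected components: the simple roots {alpha_3, alpha_4, alpha_5, alpha_6, alpha_7, alpha_8, alpha_9, alpha_10} form a chain of 8 nodes with single edges (A_8), and {alpha_1, alpha_2} form a chain of 2 nodes with a double edge at one end; the terminal node there is the unique short simple root (B_2). A semisimple Lie algebra decomposes uniquely as the direct sum of simple ideals, one per connected component of its Dynkin diagram, so g ≅ A_8 ⊕ B_2 (dimension 80 + 10 = 90).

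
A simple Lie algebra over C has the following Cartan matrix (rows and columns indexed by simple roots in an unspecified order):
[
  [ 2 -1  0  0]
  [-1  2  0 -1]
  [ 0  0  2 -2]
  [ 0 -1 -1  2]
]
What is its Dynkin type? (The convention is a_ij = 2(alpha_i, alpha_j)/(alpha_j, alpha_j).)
The matrix has rank 4 with 2's on the diagonal. Reading the off-diagonal entries as Dynkin edges (a single edge where a_ij = a_ji = -1; a double or triple edge where a_ij * a_ji = 2 or 3), the diagram is a chain of 4 nodes with a double edge at one end; the terminal node there is the unique long simple root (C_4). One simple-root ordering that puts it in standard form is (alpha_1, alpha_2, alpha_4, alpha_3). So the algebra is type C_4, i.e. sp(8).

C_4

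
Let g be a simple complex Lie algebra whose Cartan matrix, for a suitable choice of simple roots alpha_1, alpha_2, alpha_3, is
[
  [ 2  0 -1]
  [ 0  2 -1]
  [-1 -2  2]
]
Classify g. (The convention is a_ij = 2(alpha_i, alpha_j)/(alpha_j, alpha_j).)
The matrix has rank 3 with 2's on the diagonal. Reading the off-diagonal entries as Dynkin edges (a single edge where a_ij = a_ji = -1; a double or triple edge where a_ij * a_ji = 2 or 3), the diagram is a chain of 3 nodes with a double edge at one end; the terminal node there is the unique short simple root (B_3). One simple-root ordering that puts it in standard form is (alpha_1, alpha_3, alpha_2). So the algebra is type B_3, i.e. so(7).

B_3 (so(7))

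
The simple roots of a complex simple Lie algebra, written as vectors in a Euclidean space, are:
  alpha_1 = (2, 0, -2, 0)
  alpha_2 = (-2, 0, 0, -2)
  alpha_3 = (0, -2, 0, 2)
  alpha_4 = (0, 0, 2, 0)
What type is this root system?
type B_4

Compute the Cartan integers a_ij = 2(alpha_i, alpha_j)/(alpha_j, alpha_j); the resulting 4x4 Cartan matrix is
[[2, -1, 0, -2], [-1, 2, -1, 0], [0, -1, 2, 0], [-1, 0, 0, 2]].
The roots have two lengths (squared-length ratio 2:1); the short ones are alpha_{4}. The associated Dynkin diagram is a chain of 4 nodes with a double edge at one end; the terminal node there is the unique short simple root (B_4), so the type is B_4 (the algebra so(9)).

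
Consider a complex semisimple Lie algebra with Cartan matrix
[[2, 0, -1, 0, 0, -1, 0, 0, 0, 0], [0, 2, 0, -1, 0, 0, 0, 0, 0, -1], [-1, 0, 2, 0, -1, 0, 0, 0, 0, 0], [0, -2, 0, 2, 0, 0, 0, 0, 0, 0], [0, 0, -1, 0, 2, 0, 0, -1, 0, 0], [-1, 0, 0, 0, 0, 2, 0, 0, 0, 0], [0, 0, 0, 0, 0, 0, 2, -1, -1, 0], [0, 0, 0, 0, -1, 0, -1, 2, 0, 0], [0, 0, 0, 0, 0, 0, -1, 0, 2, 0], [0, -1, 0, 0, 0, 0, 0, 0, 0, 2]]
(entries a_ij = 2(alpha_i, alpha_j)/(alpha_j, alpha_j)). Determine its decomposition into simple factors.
type A_7 ⊕ type C_3

The diagram associated to this matrix has two connected components: the simple roots {alpha_1, alpha_3, alpha_5, alpha_6, alpha_7, alpha_8, alpha_9} form a chain of 7 nodes with single edges (A_7), and {alpha_2, alpha_4, alpha_10} form a chain of 3 nodes with a double edge at one end; the terminal node there is the unique long simple root (C_3). A semisimple Lie algebra decomposes uniquely as the direct sum of simple ideals, one per connected component of its Dynkin diagram, so g ≅ A_7 ⊕ C_3 (dimension 63 + 21 = 84).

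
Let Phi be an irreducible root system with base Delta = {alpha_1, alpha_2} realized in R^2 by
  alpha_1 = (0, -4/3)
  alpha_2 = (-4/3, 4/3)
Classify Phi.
B2

Compute the Cartan integers a_ij = 2(alpha_i, alpha_j)/(alpha_j, alpha_j); the resulting 2x2 Cartan matrix is
[[2, -1], [-2, 2]].
The roots have two lengths (squared-length ratio 2:1); the short ones are alpha_{1}. The associated Dynkin diagram is a chain of 2 nodes with a double edge at one end; the terminal node there is the unique short simple root (B_2), so the type is B_2 (the algebra so(5)).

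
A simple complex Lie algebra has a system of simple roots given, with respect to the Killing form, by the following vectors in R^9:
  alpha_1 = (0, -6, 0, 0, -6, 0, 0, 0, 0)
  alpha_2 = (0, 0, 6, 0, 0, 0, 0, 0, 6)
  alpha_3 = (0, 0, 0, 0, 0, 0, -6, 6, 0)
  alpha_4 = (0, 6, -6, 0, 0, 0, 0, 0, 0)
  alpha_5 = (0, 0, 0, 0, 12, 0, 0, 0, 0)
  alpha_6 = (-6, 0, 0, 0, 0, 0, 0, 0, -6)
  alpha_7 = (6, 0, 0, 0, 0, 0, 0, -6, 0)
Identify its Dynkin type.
Compute the Cartan integers a_ij = 2(alpha_i, alpha_j)/(alpha_j, alpha_j); the resulting 7x7 Cartan matrix is
[[2, 0, 0, -1, -1, 0, 0], [0, 2, 0, -1, 0, -1, 0], [0, 0, 2, 0, 0, 0, -1], [-1, -1, 0, 2, 0, 0, 0], [-2, 0, 0, 0, 2, 0, 0], [0, -1, 0, 0, 0, 2, -1], [0, 0, -1, 0, 0, -1, 2]].
The roots have two lengths (squared-length ratio 2:1); the short ones are alpha_{1,2,3,4,6,7}. The associated Dynkin diagram is a chain of 7 nodes with a double edge at one end; the terminal node there is the unique long simple root (C_7), so the type is C_7 (the algebra sp(14)).

C_7 (sp(14))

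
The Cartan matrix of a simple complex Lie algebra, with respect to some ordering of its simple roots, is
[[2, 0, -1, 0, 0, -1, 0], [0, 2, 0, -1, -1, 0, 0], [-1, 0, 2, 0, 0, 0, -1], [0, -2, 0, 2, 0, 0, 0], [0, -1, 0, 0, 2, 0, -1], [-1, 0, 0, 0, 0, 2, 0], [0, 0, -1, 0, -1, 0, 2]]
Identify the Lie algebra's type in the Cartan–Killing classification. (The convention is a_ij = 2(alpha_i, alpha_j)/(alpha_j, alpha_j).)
The matrix has rank 7 with 2's on the diagonal. Reading the off-diagonal entries as Dynkin edges (a single edge where a_ij = a_ji = -1; a double or triple edge where a_ij * a_ji = 2 or 3), the diagram is a chain of 7 nodes with a double edge at one end; the terminal node there is the unique long simple root (C_7). One simple-root ordering that puts it in standard form is (alpha_6, alpha_1, alpha_3, alpha_7, alpha_5, alpha_2, alpha_4). So the algebra is type C_7, i.e. sp(14).

C_7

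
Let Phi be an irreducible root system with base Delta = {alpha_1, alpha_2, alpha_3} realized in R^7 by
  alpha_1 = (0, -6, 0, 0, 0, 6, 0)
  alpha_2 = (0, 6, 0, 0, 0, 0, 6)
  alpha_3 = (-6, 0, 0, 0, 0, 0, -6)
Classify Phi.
Compute the Cartan integers a_ij = 2(alpha_i, alpha_j)/(alpha_j, alpha_j); the resulting 3x3 Cartan matrix is
[[2, -1, 0], [-1, 2, -1], [0, -1, 2]].
All simple roots have the same length, so the diagram is simply laced. The associated Dynkin diagram is a chain of 3 nodes with single edges (A_3), so the type is A_3 (the algebra sl(4)).

A_3 (sl(4))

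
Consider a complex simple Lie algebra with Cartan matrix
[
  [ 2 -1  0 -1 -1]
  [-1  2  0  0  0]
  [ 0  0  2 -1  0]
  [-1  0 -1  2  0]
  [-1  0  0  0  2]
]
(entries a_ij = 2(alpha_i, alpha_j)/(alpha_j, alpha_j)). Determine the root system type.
D5

The matrix has rank 5 with 2's on the diagonal. Reading the off-diagonal entries as Dynkin edges (a single edge where a_ij = a_ji = -1; a double or triple edge where a_ij * a_ji = 2 or 3), the diagram is a chain of 3 nodes with a fork of two nodes at one end (D_5). One simple-root ordering that puts it in standard form is (alpha_3, alpha_4, alpha_1, alpha_5, alpha_2). So the algebra is type D_5, i.e. so(10).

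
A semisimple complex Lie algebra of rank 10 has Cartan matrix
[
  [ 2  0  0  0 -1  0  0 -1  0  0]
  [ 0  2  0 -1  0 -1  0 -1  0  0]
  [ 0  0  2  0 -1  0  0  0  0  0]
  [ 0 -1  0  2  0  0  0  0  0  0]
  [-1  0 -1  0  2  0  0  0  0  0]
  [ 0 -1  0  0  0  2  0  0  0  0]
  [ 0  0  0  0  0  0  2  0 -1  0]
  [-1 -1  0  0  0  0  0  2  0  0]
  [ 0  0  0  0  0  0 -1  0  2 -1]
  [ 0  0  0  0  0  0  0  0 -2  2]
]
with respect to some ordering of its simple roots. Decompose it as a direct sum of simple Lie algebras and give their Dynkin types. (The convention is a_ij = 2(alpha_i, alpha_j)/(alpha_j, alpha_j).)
The diagram associated to this matrix has two connected components: the simple roots {alpha_7, alpha_9, alpha_10} form a chain of 3 nodes with a double edge at one end; the terminal node there is the unique long simple root (C_3), and {alpha_1, alpha_2, alpha_3, alpha_4, alpha_5, alpha_6, alpha_8} form a chain of 5 nodes with a fork of two nodes at one end (D_7). A semisimple Lie algebra decomposes uniquely as the direct sum of simple ideals, one per connected component of its Dynkin diagram, so g ≅ C_3 ⊕ D_7 (dimension 21 + 91 = 112).

C_3 ⊕ D_7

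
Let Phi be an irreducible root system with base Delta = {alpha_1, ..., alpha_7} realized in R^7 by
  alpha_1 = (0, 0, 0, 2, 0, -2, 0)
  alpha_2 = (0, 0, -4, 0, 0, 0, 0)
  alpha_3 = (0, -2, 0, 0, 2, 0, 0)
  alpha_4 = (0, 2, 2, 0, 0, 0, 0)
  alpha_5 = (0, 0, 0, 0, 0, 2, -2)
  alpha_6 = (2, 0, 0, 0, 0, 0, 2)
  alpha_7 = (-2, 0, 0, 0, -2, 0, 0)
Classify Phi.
Compute the Cartan integers a_ij = 2(alpha_i, alpha_j)/(alpha_j, alpha_j); the resulting 7x7 Cartan matrix is
[[2, 0, 0, 0, -1, 0, 0], [0, 2, 0, -2, 0, 0, 0], [0, 0, 2, -1, 0, 0, -1], [0, -1, -1, 2, 0, 0, 0], [-1, 0, 0, 0, 2, -1, 0], [0, 0, 0, 0, -1, 2, -1], [0, 0, -1, 0, 0, -1, 2]].
The roots have two lengths (squared-length ratio 2:1); the short ones are alpha_{1,3,4,5,6,7}. The associated Dynkin diagram is a chain of 7 nodes with a double edge at one end; the terminal node there is the unique long simple root (C_7), so the type is C_7 (the algebra sp(14)).

C7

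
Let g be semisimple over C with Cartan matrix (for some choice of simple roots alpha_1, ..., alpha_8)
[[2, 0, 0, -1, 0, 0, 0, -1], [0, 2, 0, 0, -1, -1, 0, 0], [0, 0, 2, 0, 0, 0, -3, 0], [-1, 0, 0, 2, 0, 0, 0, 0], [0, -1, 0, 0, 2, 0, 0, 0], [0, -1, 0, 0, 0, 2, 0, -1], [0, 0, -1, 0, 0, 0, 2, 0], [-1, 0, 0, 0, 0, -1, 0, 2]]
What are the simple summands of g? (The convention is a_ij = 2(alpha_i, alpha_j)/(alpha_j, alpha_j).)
The diagram associated to this matrix has two connected components: the simple roots {alpha_1, alpha_2, alpha_4, alpha_5, alpha_6, alpha_8} form a chain of 6 nodes with single edges (A_6), and {alpha_3, alpha_7} form two nodes joined by a triple edge (G_2). A semisimple Lie algebra decomposes uniquely as the direct sum of simple ideals, one per connected component of its Dynkin diagram, so g ≅ A_6 ⊕ G_2 (dimension 48 + 14 = 62).

A_6 (sl(7)) ⊕ G_2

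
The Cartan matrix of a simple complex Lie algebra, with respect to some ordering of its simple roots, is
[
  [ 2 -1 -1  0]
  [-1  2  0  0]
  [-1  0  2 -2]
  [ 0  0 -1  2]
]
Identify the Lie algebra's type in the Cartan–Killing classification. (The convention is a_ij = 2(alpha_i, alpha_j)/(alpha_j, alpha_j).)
B_4

The matrix has rank 4 with 2's on the diagonal. Reading the off-diagonal entries as Dynkin edges (a single edge where a_ij = a_ji = -1; a double or triple edge where a_ij * a_ji = 2 or 3), the diagram is a chain of 4 nodes with a double edge at one end; the terminal node there is the unique short simple root (B_4). One simple-root ordering that puts it in standard form is (alpha_2, alpha_1, alpha_3, alpha_4). So the algebra is type B_4, i.e. so(9).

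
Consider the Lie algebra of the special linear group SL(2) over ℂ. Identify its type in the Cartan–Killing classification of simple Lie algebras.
A_1

This is sl(2), which has dimension 2^2 - 1 = 3 and rank 2 - 1 = 1 (a Cartan subalgebra is the diagonal traceless matrices). In the classification of classical Lie algebras, the special linear algebra sl(n+1) has type A_n; here n = 1, so the Dynkin diagram is a chain of 1 nodes with single edges (A_1). Hence the type is A_1.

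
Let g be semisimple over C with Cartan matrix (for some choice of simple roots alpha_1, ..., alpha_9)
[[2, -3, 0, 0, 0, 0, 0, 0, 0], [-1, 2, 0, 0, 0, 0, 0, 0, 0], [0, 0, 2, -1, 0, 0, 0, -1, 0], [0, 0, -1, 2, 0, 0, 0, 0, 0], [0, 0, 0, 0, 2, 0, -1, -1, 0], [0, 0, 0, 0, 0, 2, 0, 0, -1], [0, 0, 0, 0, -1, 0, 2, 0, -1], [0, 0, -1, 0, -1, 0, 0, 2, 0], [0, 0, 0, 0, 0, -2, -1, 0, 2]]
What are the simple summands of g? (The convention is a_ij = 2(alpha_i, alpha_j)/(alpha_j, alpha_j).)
The diagram associated to this matrix has two connected components: the simple roots {alpha_3, alpha_4, alpha_5, alpha_6, alpha_7, alpha_8, alpha_9} form a chain of 7 nodes with a double edge at one end; the terminal node there is the unique short simple root (B_7), and {alpha_1, alpha_2} form two nodes joined by a triple edge (G_2). A semisimple Lie algebra decomposes uniquely as the direct sum of simple ideals, one per connected component of its Dynkin diagram, so g ≅ B_7 ⊕ G_2 (dimension 105 + 14 = 119).

type B_7 ⊕ type G_2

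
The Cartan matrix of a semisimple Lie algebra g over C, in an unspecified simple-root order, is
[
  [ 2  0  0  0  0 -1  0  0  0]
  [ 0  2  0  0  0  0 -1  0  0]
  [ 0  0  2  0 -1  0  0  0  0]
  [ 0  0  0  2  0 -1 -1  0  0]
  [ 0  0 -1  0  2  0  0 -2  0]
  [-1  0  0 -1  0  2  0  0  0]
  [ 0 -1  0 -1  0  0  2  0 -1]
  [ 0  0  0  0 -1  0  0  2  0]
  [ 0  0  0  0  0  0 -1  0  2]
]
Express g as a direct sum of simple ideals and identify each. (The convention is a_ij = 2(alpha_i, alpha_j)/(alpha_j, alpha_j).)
The diagram associated to this matrix has two connected components: the simple roots {alpha_3, alpha_5, alpha_8} form a chain of 3 nodes with a double edge at one end; the terminal node there is the unique short simple root (B_3), and {alpha_1, alpha_2, alpha_4, alpha_6, alpha_7, alpha_9} form a chain of 4 nodes with a fork of two nodes at one end (D_6). A semisimple Lie algebra decomposes uniquely as the direct sum of simple ideals, one per connected component of its Dynkin diagram, so g ≅ B_3 ⊕ D_6 (dimension 21 + 66 = 87).

B_3 + D_6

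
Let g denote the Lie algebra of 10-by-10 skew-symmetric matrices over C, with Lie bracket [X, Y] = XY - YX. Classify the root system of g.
D5

This is so(10) with 10 even, which has dimension 10(10-1)/2 = 45 and rank 10/2 = 5. In the classification of classical Lie algebras, the orthogonal algebra so(2n) in an even number of variables has type D_n; here n = 5, so the Dynkin diagram is a chain of 3 nodes with a fork of two nodes at one end (D_5). Hence the type is D_5.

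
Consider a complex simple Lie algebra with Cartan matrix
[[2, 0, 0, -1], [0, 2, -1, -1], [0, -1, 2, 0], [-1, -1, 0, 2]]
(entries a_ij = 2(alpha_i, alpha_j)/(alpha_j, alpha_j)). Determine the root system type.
A_4

The matrix has rank 4 with 2's on the diagonal. Reading the off-diagonal entries as Dynkin edges (a single edge where a_ij = a_ji = -1; a double or triple edge where a_ij * a_ji = 2 or 3), the diagram is a chain of 4 nodes with single edges (A_4). One simple-root ordering that puts it in standard form is (alpha_1, alpha_4, alpha_2, alpha_3). So the algebra is type A_4, i.e. sl(5).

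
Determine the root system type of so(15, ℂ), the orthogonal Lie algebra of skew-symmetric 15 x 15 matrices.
This is so(15) with 15 odd, which has dimension 15(15-1)/2 = 105 and rank (15-1)/2 = 7. In the classification of classical Lie algebras, the orthogonal algebra so(2n+1) in an odd number of variables has type B_n; here n = 7, so the Dynkin diagram is a chain of 7 nodes with a double edge at one end; the terminal node there is the unique short simple root (B_7). Hence the type is B_7.

B_7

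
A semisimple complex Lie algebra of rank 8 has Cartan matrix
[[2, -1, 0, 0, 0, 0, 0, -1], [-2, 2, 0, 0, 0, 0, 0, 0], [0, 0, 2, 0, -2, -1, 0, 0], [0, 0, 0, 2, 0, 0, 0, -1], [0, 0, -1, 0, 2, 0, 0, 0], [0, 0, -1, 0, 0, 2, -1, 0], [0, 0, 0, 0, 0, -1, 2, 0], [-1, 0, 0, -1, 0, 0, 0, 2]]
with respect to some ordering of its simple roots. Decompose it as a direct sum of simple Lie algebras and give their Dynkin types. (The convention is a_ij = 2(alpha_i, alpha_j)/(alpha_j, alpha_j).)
The diagram associated to this matrix has two connected components: the simple roots {alpha_3, alpha_5, alpha_6, alpha_7} form a chain of 4 nodes with a double edge at one end; the terminal node there is the unique short simple root (B_4), and {alpha_1, alpha_2, alpha_4, alpha_8} form a chain of 4 nodes with a double edge at one end; the terminal node there is the unique long simple root (C_4). A semisimple Lie algebra decomposes uniquely as the direct sum of simple ideals, one per connected component of its Dynkin diagram, so g ≅ B_4 ⊕ C_4 (dimension 36 + 36 = 72).

B_4 + C_4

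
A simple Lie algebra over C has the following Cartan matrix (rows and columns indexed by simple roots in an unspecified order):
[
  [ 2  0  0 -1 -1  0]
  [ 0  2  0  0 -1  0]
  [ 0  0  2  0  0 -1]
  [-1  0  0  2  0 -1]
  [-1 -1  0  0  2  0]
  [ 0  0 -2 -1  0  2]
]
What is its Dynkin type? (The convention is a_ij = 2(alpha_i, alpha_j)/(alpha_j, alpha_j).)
B_6 (so(13))

The matrix has rank 6 with 2's on the diagonal. Reading the off-diagonal entries as Dynkin edges (a single edge where a_ij = a_ji = -1; a double or triple edge where a_ij * a_ji = 2 or 3), the diagram is a chain of 6 nodes with a double edge at one end; the terminal node there is the unique short simple root (B_6). One simple-root ordering that puts it in standard form is (alpha_2, alpha_5, alpha_1, alpha_4, alpha_6, alpha_3). So the algebra is type B_6, i.e. so(13).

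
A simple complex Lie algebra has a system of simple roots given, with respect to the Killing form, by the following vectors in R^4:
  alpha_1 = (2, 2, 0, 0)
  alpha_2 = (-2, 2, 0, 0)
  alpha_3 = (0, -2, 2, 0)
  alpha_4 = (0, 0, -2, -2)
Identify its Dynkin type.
Compute the Cartan integers a_ij = 2(alpha_i, alpha_j)/(alpha_j, alpha_j); the resulting 4x4 Cartan matrix is
[[2, 0, -1, 0], [0, 2, -1, 0], [-1, -1, 2, -1], [0, 0, -1, 2]].
All simple roots have the same length, so the diagram is simply laced. The associated Dynkin diagram is a chain of 2 nodes with a fork of two nodes at one end (D_4), so the type is D_4 (the algebra so(8)).

D4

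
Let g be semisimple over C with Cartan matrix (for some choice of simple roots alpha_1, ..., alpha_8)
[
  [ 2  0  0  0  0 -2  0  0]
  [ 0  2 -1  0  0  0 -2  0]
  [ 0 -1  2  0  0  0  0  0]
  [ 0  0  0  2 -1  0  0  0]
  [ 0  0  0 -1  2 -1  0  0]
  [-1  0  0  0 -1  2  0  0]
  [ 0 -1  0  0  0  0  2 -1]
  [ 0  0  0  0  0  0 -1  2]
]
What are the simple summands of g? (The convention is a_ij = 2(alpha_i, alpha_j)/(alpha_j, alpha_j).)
C_4 ⊕ F_4

The diagram associated to this matrix has two connected components: the simple roots {alpha_1, alpha_4, alpha_5, alpha_6} form a chain of 4 nodes with a double edge at one end; the terminal node there is the unique long simple root (C_4), and {alpha_2, alpha_3, alpha_7, alpha_8} form a chain of 4 nodes with a double edge between the middle two (F_4). A semisimple Lie algebra decomposes uniquely as the direct sum of simple ideals, one per connected component of its Dynkin diagram, so g ≅ C_4 ⊕ F_4 (dimension 36 + 52 = 88).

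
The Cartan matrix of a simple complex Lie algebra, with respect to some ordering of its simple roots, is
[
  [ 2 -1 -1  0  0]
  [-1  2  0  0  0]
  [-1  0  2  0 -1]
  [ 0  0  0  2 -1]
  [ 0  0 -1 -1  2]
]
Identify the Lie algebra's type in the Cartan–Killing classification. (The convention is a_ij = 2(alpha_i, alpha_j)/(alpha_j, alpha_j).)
The matrix has rank 5 with 2's on the diagonal. Reading the off-diagonal entries as Dynkin edges (a single edge where a_ij = a_ji = -1; a double or triple edge where a_ij * a_ji = 2 or 3), the diagram is a chain of 5 nodes with single edges (A_5). One simple-root ordering that puts it in standard form is (alpha_4, alpha_5, alpha_3, alpha_1, alpha_2). So the algebra is type A_5, i.e. sl(6).

type A_5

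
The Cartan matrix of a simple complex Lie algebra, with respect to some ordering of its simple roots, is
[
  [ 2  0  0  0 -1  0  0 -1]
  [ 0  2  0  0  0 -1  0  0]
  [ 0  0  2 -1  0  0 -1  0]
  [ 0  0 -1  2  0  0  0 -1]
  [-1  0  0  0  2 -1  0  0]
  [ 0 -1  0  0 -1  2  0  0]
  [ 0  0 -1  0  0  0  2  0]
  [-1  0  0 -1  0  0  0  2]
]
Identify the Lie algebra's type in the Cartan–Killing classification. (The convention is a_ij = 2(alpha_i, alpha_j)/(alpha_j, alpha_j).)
A_8 (sl(9))

The matrix has rank 8 with 2's on the diagonal. Reading the off-diagonal entries as Dynkin edges (a single edge where a_ij = a_ji = -1; a double or triple edge where a_ij * a_ji = 2 or 3), the diagram is a chain of 8 nodes with single edges (A_8). One simple-root ordering that puts it in standard form is (alpha_7, alpha_3, alpha_4, alpha_8, alpha_1, alpha_5, alpha_6, alpha_2). So the algebra is type A_8, i.e. sl(9).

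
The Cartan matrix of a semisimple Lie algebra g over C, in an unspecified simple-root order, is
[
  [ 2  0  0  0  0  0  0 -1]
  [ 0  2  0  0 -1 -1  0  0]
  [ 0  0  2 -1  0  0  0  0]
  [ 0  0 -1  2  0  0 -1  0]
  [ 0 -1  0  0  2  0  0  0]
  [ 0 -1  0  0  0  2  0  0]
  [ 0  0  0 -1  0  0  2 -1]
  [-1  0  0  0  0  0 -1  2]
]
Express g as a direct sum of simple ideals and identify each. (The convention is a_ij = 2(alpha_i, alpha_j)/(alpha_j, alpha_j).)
The diagram associated to this matrix has two connected components: the simple roots {alpha_2, alpha_5, alpha_6} form a chain of 3 nodes with single edges (A_3), and {alpha_1, alpha_3, alpha_4, alpha_7, alpha_8} form a chain of 5 nodes with single edges (A_5). A semisimple Lie algebra decomposes uniquely as the direct sum of simple ideals, one per connected component of its Dynkin diagram, so g ≅ A_3 ⊕ A_5 (dimension 15 + 35 = 50).

A_3 (sl(4)) + A_5 (sl(6))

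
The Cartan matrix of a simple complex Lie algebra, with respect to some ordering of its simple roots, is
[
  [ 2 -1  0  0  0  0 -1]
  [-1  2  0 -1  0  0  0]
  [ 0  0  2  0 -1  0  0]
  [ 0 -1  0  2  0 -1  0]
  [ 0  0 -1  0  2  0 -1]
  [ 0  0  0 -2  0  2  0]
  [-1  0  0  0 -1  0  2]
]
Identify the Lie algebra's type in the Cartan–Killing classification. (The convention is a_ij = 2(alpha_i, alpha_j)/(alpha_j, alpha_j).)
The matrix has rank 7 with 2's on the diagonal. Reading the off-diagonal entries as Dynkin edges (a single edge where a_ij = a_ji = -1; a double or triple edge where a_ij * a_ji = 2 or 3), the diagram is a chain of 7 nodes with a double edge at one end; the terminal node there is the unique long simple root (C_7). One simple-root ordering that puts it in standard form is (alpha_3, alpha_5, alpha_7, alpha_1, alpha_2, alpha_4, alpha_6). So the algebra is type C_7, i.e. sp(14).

C_7 (sp(14))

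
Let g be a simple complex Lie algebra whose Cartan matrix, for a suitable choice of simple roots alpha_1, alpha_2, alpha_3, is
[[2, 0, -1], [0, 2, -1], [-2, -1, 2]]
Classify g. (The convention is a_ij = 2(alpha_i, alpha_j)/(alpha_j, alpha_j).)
The matrix has rank 3 with 2's on the diagonal. Reading the off-diagonal entries as Dynkin edges (a single edge where a_ij = a_ji = -1; a double or triple edge where a_ij * a_ji = 2 or 3), the diagram is a chain of 3 nodes with a double edge at one end; the terminal node there is the unique short simple root (B_3). One simple-root ordering that puts it in standard form is (alpha_2, alpha_3, alpha_1). So the algebra is type B_3, i.e. so(7).

B_3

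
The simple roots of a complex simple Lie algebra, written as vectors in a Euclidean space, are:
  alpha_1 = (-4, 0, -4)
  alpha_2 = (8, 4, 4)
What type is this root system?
G_2

Compute the Cartan integers a_ij = 2(alpha_i, alpha_j)/(alpha_j, alpha_j); the resulting 2x2 Cartan matrix is
[[2, -1], [-3, 2]].
The roots have two lengths (squared-length ratio 3:1); the short ones are alpha_{1}. The associated Dynkin diagram is two nodes joined by a triple edge (G_2), so the type is G_2.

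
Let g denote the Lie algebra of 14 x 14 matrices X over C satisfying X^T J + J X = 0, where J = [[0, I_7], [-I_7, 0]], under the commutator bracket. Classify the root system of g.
C7

This is sp(14), which has dimension 14(14+1)/2 = 105 and rank 14/2 = 7. In the classification of classical Lie algebras, the symplectic algebra sp(2n) has type C_n; here n = 7, so the Dynkin diagram is a chain of 7 nodes with a double edge at one end; the terminal node there is the unique long simple root (C_7). Hence the type is C_7.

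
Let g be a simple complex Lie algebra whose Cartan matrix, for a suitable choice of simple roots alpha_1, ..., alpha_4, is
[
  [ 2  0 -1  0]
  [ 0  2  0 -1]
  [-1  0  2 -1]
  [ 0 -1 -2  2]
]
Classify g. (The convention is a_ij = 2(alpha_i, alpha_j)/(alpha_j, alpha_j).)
The matrix has rank 4 with 2's on the diagonal. Reading the off-diagonal entries as Dynkin edges (a single edge where a_ij = a_ji = -1; a double or triple edge where a_ij * a_ji = 2 or 3), the diagram is a chain of 4 nodes with a double edge between the middle two (F_4). One simple-root ordering that puts it in standard form is (alpha_2, alpha_4, alpha_3, alpha_1). So the algebra is type F_4.

type F_4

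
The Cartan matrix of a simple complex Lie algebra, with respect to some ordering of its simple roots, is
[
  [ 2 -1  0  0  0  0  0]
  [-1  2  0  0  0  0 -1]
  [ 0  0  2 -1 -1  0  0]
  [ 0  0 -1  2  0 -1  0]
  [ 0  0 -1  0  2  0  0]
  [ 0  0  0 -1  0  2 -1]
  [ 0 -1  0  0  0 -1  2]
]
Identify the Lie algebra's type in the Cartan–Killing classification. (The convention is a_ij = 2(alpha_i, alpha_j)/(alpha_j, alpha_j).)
The matrix has rank 7 with 2's on the diagonal. Reading the off-diagonal entries as Dynkin edges (a single edge where a_ij = a_ji = -1; a double or triple edge where a_ij * a_ji = 2 or 3), the diagram is a chain of 7 nodes with single edges (A_7). One simple-root ordering that puts it in standard form is (alpha_1, alpha_2, alpha_7, alpha_6, alpha_4, alpha_3, alpha_5). So the algebra is type A_7, i.e. sl(8).

type A_7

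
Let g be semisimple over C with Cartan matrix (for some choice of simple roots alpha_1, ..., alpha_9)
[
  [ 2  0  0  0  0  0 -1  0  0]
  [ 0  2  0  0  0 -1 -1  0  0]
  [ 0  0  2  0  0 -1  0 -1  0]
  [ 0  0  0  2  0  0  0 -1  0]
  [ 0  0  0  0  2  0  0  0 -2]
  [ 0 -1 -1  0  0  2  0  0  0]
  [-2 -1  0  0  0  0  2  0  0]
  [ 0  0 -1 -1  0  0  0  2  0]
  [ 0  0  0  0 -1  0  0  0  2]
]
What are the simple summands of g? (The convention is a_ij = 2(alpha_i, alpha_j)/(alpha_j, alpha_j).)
The diagram associated to this matrix has two connected components: the simple roots {alpha_5, alpha_9} form a chain of 2 nodes with a double edge at one end; the terminal node there is the unique short simple root (B_2), and {alpha_1, alpha_2, alpha_3, alpha_4, alpha_6, alpha_7, alpha_8} form a chain of 7 nodes with a double edge at one end; the terminal node there is the unique short simple root (B_7). A semisimple Lie algebra decomposes uniquely as the direct sum of simple ideals, one per connected component of its Dynkin diagram, so g ≅ B_2 ⊕ B_7 (dimension 10 + 105 = 115).

B_2 (so(5)) ⊕ B_7 (so(15))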